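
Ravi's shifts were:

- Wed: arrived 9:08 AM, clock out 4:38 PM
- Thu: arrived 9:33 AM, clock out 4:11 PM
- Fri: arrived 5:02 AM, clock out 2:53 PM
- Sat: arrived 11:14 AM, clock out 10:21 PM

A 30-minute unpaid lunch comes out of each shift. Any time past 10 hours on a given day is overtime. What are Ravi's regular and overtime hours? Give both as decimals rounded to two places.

Wed: 9:08 AM–4:38 PM = 7 h 30 min; less 30 min break → 7 h 0 min
Thu: 9:33 AM–4:11 PM = 6 h 38 min; less 30 min break → 6 h 8 min
Fri: 5:02 AM–2:53 PM = 9 h 51 min; less 30 min break → 9 h 21 min
Sat: 11:14 AM–10:21 PM = 11 h 7 min; less 30 min break → 10 h 37 min
Wed reg 7 h 0 min / OT 0 h 0 min; Thu reg 6 h 8 min / OT 0 h 0 min; Fri reg 9 h 21 min / OT 0 h 0 min; Sat reg 10 h 0 min / OT 0 h 37 min.
Totals: regular 32 h 29 min, overtime 0 h 37 min.

Regular 32.48 hours, overtime 0.62 hours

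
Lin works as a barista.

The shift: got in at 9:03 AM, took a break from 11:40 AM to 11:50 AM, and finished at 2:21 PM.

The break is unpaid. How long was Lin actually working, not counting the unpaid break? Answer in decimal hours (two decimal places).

5.13 hours

The shift: 9:03 AM–2:21 PM = 5 h 18 min; less 10 min break → 5 h 8 min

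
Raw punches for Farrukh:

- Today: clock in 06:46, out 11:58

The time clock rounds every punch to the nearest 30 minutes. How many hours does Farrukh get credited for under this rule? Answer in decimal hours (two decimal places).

5.00 hours

Today: in 06:46→07:00, out 11:58→12:00; 5 h 0 min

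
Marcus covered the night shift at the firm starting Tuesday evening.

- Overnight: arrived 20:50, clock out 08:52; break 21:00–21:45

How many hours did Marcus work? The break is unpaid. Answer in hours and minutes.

11 h 17 min

Overnight: 20:50 → midnight = 3 h 10 min; midnight → 08:52 = 8 h 52 min; span 12 h 2 min; less 45 min break → 11 h 17 min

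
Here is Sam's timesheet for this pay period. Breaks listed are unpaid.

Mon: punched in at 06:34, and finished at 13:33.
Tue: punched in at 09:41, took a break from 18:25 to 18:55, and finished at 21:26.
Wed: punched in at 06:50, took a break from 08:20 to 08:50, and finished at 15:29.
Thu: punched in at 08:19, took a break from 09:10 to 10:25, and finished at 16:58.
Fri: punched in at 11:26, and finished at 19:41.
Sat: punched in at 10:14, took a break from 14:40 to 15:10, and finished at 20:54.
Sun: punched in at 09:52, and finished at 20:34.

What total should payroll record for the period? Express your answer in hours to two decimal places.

Mon: 06:34–13:33 = 6 h 59 min
Tue: 09:41–21:26 = 11 h 45 min; less 30 min break → 11 h 15 min
Wed: 06:50–15:29 = 8 h 39 min; less 30 min break → 8 h 9 min
Thu: 08:19–16:58 = 8 h 39 min; less 75 min break → 7 h 24 min
Fri: 11:26–19:41 = 8 h 15 min
Sat: 10:14–20:54 = 10 h 40 min; less 30 min break → 10 h 10 min
Sun: 09:52–20:34 = 10 h 42 min
Total: 6 h 59 min + 11 h 15 min + 8 h 9 min + 7 h 24 min + 8 h 15 min + 10 h 10 min + 10 h 42 min = 62 h 54 min.

62.90 hours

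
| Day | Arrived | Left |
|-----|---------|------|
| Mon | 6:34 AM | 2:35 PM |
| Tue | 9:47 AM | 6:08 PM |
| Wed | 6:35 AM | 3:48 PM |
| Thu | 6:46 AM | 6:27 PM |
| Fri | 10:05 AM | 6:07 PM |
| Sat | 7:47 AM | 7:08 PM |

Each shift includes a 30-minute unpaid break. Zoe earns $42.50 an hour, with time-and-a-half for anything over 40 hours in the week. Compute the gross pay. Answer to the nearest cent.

Mon: 6:34 AM–2:35 PM = 8 h 1 min; less 30 min break → 7 h 31 min
Tue: 9:47 AM–6:08 PM = 8 h 21 min; less 30 min break → 7 h 51 min
Wed: 6:35 AM–3:48 PM = 9 h 13 min; less 30 min break → 8 h 43 min
Thu: 6:46 AM–6:27 PM = 11 h 41 min; less 30 min break → 11 h 11 min
Fri: 10:05 AM–6:07 PM = 8 h 2 min; less 30 min break → 7 h 32 min
Sat: 7:47 AM–7:08 PM = 11 h 21 min; less 30 min break → 10 h 51 min
Total worked: 53 h 39 min = 3219 min.
Regular 40 h 0 min = 2400 min at $42.50/h; overtime 13 h 39 min = 819 min at $63.75/h.
Pay = (2400 × $42.50 + 819 × $63.75) ÷ 60 = $2570.19.

$2570.19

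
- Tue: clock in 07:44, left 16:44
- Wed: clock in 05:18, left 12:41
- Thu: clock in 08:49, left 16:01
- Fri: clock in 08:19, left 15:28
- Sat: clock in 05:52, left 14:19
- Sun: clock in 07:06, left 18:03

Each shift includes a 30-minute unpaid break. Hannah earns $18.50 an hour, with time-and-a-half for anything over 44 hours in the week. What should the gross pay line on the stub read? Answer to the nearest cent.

$900.95

Tue: 07:44–16:44 = 9 h 0 min; less 30 min break → 8 h 30 min
Wed: 05:18–12:41 = 7 h 23 min; less 30 min break → 6 h 53 min
Thu: 08:49–16:01 = 7 h 12 min; less 30 min break → 6 h 42 min
Fri: 08:19–15:28 = 7 h 9 min; less 30 min break → 6 h 39 min
Sat: 05:52–14:19 = 8 h 27 min; less 30 min break → 7 h 57 min
Sun: 07:06–18:03 = 10 h 57 min; less 30 min break → 10 h 27 min
Total worked: 47 h 8 min = 2828 min.
Regular 44 h 0 min = 2640 min at $18.50/h; overtime 3 h 8 min = 188 min at $27.75/h.
Pay = (2640 × $18.50 + 188 × $27.75) ÷ 60 = $900.95.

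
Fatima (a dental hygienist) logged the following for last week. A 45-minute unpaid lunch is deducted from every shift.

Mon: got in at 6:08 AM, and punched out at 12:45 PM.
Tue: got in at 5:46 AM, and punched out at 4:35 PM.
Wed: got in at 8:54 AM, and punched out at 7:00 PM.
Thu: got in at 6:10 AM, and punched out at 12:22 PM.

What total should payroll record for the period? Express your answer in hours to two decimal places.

Mon: 6:08 AM–12:45 PM = 6 h 37 min; less 45 min break → 5 h 52 min
Tue: 5:46 AM–4:35 PM = 10 h 49 min; less 45 min break → 10 h 4 min
Wed: 8:54 AM–7:00 PM = 10 h 6 min; less 45 min break → 9 h 21 min
Thu: 6:10 AM–12:22 PM = 6 h 12 min; less 45 min break → 5 h 27 min
Total: 5 h 52 min + 10 h 4 min + 9 h 21 min + 5 h 27 min = 30 h 44 min.

30.73 hours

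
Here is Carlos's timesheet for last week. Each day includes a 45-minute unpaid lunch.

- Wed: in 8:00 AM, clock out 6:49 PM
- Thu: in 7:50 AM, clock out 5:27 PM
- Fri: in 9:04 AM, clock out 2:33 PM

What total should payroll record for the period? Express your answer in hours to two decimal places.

23.67 hours

Wed: 8:00 AM–6:49 PM = 10 h 49 min; less 45 min break → 10 h 4 min
Thu: 7:50 AM–5:27 PM = 9 h 37 min; less 45 min break → 8 h 52 min
Fri: 9:04 AM–2:33 PM = 5 h 29 min; less 45 min break → 4 h 44 min
Total: 10 h 4 min + 8 h 52 min + 4 h 44 min = 23 h 40 min.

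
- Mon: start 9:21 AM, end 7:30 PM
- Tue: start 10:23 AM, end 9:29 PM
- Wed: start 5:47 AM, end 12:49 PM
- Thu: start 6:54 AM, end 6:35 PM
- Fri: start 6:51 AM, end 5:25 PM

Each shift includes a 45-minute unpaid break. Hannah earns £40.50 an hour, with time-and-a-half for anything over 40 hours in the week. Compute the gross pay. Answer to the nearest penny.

Mon: 9:21 AM–7:30 PM = 10 h 9 min; less 45 min break → 9 h 24 min
Tue: 10:23 AM–9:29 PM = 11 h 6 min; less 45 min break → 10 h 21 min
Wed: 5:47 AM–12:49 PM = 7 h 2 min; less 45 min break → 6 h 17 min
Thu: 6:54 AM–6:35 PM = 11 h 41 min; less 45 min break → 10 h 56 min
Fri: 6:51 AM–5:25 PM = 10 h 34 min; less 45 min break → 9 h 49 min
Total worked: 46 h 47 min = 2807 min.
Regular 40 h 0 min = 2400 min at £40.50/h; overtime 6 h 47 min = 407 min at £60.75/h.
Pay = (2400 × £40.50 + 407 × £60.75) ÷ 60 = £2032.09.

£2032.09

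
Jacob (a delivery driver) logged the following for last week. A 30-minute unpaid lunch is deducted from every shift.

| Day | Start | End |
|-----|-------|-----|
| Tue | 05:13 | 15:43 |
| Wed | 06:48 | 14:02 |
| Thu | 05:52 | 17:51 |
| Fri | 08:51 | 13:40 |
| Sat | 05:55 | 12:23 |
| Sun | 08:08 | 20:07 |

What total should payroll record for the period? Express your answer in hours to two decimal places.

49.98 hours

Tue: 05:13–15:43 = 10 h 30 min; less 30 min break → 10 h 0 min
Wed: 06:48–14:02 = 7 h 14 min; less 30 min break → 6 h 44 min
Thu: 05:52–17:51 = 11 h 59 min; less 30 min break → 11 h 29 min
Fri: 08:51–13:40 = 4 h 49 min; less 30 min break → 4 h 19 min
Sat: 05:55–12:23 = 6 h 28 min; less 30 min break → 5 h 58 min
Sun: 08:08–20:07 = 11 h 59 min; less 30 min break → 11 h 29 min
Total: 10 h 0 min + 6 h 44 min + 11 h 29 min + 4 h 19 min + 5 h 58 min + 11 h 29 min = 49 h 59 min.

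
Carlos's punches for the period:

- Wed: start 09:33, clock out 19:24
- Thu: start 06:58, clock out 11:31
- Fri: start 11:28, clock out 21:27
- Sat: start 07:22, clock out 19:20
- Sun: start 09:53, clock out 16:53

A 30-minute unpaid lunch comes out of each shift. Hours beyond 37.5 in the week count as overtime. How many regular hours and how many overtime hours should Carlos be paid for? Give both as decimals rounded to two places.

Regular 37.50 hours, overtime 3.35 hours

Wed: 09:33–19:24 = 9 h 51 min; less 30 min break → 9 h 21 min
Thu: 06:58–11:31 = 4 h 33 min; less 30 min break → 4 h 3 min
Fri: 11:28–21:27 = 9 h 59 min; less 30 min break → 9 h 29 min
Sat: 07:22–19:20 = 11 h 58 min; less 30 min break → 11 h 28 min
Sun: 09:53–16:53 = 7 h 0 min; less 30 min break → 6 h 30 min
Total worked: 40 h 51 min = 40.85 h.
Threshold 37.5 h → overtime 3 h 21 min, regular 37 h 30 min.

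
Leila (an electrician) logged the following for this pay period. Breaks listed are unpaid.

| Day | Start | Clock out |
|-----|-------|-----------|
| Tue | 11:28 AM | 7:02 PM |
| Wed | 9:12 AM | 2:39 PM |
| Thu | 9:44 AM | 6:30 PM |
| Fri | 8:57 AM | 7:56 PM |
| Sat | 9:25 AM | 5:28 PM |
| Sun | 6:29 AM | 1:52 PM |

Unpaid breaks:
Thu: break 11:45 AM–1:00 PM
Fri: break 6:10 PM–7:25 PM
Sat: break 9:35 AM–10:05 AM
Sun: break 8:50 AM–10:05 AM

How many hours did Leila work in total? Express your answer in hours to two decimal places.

43.95 hours

Tue: 11:28 AM–7:02 PM = 7 h 34 min
Wed: 9:12 AM–2:39 PM = 5 h 27 min
Thu: 9:44 AM–6:30 PM = 8 h 46 min; less 75 min break → 7 h 31 min
Fri: 8:57 AM–7:56 PM = 10 h 59 min; less 75 min break → 9 h 44 min
Sat: 9:25 AM–5:28 PM = 8 h 3 min; less 30 min break → 7 h 33 min
Sun: 6:29 AM–1:52 PM = 7 h 23 min; less 75 min break → 6 h 8 min
Total: 7 h 34 min + 5 h 27 min + 7 h 31 min + 9 h 44 min + 7 h 33 min + 6 h 8 min = 43 h 57 min.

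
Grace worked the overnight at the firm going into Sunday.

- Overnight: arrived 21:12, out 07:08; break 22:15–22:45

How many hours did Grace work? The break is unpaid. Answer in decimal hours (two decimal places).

Overnight: 21:12 → midnight = 2 h 48 min; midnight → 07:08 = 7 h 8 min; span 9 h 56 min; less 30 min break → 9 h 26 min

9.43 hours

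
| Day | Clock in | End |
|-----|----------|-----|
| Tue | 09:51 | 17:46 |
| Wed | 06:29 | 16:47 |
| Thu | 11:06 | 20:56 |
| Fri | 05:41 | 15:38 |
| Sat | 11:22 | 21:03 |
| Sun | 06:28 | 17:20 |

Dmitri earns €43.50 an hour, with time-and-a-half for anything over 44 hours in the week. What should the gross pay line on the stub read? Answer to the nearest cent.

Tue: 09:51–17:46 = 7 h 55 min
Wed: 06:29–16:47 = 10 h 18 min
Thu: 11:06–20:56 = 9 h 50 min
Fri: 05:41–15:38 = 9 h 57 min
Sat: 11:22–21:03 = 9 h 41 min
Sun: 06:28–17:20 = 10 h 52 min
Total worked: 58 h 33 min = 3513 min.
Regular 44 h 0 min = 2640 min at €43.50/h; overtime 14 h 33 min = 873 min at €65.25/h.
Pay = (2640 × €43.50 + 873 × €65.25) ÷ 60 = €2863.39.

€2863.39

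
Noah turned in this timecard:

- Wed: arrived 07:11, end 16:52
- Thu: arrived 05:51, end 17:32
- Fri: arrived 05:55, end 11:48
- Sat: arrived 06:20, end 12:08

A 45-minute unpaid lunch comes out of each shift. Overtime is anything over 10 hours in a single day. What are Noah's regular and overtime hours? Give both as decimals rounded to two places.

Regular 29.12 hours, overtime 0.93 hours

Wed: 07:11–16:52 = 9 h 41 min; less 45 min break → 8 h 56 min
Thu: 05:51–17:32 = 11 h 41 min; less 45 min break → 10 h 56 min
Fri: 05:55–11:48 = 5 h 53 min; less 45 min break → 5 h 8 min
Sat: 06:20–12:08 = 5 h 48 min; less 45 min break → 5 h 3 min
Wed reg 8 h 56 min / OT 0 h 0 min; Thu reg 10 h 0 min / OT 0 h 56 min; Fri reg 5 h 8 min / OT 0 h 0 min; Sat reg 5 h 3 min / OT 0 h 0 min.
Totals: regular 29 h 7 min, overtime 0 h 56 min.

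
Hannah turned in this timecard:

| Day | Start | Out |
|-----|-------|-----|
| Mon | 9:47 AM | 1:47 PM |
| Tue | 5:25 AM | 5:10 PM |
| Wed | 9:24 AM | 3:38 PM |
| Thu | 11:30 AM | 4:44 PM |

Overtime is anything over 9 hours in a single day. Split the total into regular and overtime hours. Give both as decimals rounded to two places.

Mon: 9:47 AM–1:47 PM = 4 h 0 min
Tue: 5:25 AM–5:10 PM = 11 h 45 min
Wed: 9:24 AM–3:38 PM = 6 h 14 min
Thu: 11:30 AM–4:44 PM = 5 h 14 min
Mon reg 4 h 0 min / OT 0 h 0 min; Tue reg 9 h 0 min / OT 2 h 45 min; Wed reg 6 h 14 min / OT 0 h 0 min; Thu reg 5 h 14 min / OT 0 h 0 min.
Totals: regular 24 h 28 min, overtime 2 h 45 min.

Regular 24.47 hours, overtime 2.75 hours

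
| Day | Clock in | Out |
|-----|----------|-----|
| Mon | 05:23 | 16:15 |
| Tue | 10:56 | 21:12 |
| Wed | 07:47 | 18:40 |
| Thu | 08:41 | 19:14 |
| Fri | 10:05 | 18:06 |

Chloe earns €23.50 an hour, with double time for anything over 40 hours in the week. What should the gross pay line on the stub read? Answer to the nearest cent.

€1437.42

Mon: 05:23–16:15 = 10 h 52 min
Tue: 10:56–21:12 = 10 h 16 min
Wed: 07:47–18:40 = 10 h 53 min
Thu: 08:41–19:14 = 10 h 33 min
Fri: 10:05–18:06 = 8 h 1 min
Total worked: 50 h 35 min = 3035 min.
Regular 40 h 0 min = 2400 min at €23.50/h; overtime 10 h 35 min = 635 min at €47.00/h.
Pay = (2400 × €23.50 + 635 × €47.00) ÷ 60 = €1437.42.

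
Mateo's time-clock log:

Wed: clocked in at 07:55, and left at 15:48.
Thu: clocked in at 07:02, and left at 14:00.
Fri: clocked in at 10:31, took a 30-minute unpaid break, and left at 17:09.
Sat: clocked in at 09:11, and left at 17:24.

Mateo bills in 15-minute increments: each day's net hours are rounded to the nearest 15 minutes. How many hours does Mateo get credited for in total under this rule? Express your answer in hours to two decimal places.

29.50 hours

Wed: 07:55–15:48 = 7 h 53 min → rounds to 8 h 0 min
Thu: 07:02–14:00 = 6 h 58 min → rounds to 7 h 0 min
Fri: 10:31–17:09 = 6 h 38 min − 30 min = 6 h 8 min → rounds to 6 h 15 min
Sat: 09:11–17:24 = 8 h 13 min → rounds to 8 h 15 min
Total credited: 29 h 30 min.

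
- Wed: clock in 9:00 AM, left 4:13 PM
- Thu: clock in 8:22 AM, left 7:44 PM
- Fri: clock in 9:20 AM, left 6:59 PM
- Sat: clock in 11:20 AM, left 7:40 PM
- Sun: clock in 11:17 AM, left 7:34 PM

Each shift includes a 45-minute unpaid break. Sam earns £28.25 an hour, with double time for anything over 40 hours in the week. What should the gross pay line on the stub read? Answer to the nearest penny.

Wed: 9:00 AM–4:13 PM = 7 h 13 min; less 45 min break → 6 h 28 min
Thu: 8:22 AM–7:44 PM = 11 h 22 min; less 45 min break → 10 h 37 min
Fri: 9:20 AM–6:59 PM = 9 h 39 min; less 45 min break → 8 h 54 min
Sat: 11:20 AM–7:40 PM = 8 h 20 min; less 45 min break → 7 h 35 min
Sun: 11:17 AM–7:34 PM = 8 h 17 min; less 45 min break → 7 h 32 min
Total worked: 41 h 6 min = 2466 min.
Regular 40 h 0 min = 2400 min at £28.25/h; overtime 1 h 6 min = 66 min at £56.50/h.
Pay = (2400 × £28.25 + 66 × £56.50) ÷ 60 = £1192.15.

£1192.15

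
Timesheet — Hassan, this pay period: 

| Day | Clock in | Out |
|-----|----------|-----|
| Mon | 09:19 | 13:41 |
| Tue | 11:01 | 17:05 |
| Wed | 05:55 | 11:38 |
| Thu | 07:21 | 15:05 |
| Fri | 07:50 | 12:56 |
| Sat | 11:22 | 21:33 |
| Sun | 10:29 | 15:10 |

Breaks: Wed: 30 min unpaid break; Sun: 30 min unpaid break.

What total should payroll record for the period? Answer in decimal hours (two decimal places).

42.85 hours

Mon: 09:19–13:41 = 4 h 22 min
Tue: 11:01–17:05 = 6 h 4 min
Wed: 05:55–11:38 = 5 h 43 min; less 30 min break → 5 h 13 min
Thu: 07:21–15:05 = 7 h 44 min
Fri: 07:50–12:56 = 5 h 6 min
Sat: 11:22–21:33 = 10 h 11 min
Sun: 10:29–15:10 = 4 h 41 min; less 30 min break → 4 h 11 min
Total: 4 h 22 min + 6 h 4 min + 5 h 13 min + 7 h 44 min + 5 h 6 min + 10 h 11 min + 4 h 11 min = 42 h 51 min.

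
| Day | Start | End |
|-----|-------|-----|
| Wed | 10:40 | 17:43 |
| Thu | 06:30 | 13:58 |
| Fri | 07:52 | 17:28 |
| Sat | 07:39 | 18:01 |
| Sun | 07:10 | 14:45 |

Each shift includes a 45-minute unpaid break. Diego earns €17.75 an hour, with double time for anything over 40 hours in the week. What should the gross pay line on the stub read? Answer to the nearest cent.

Wed: 10:40–17:43 = 7 h 3 min; less 45 min break → 6 h 18 min
Thu: 06:30–13:58 = 7 h 28 min; less 45 min break → 6 h 43 min
Fri: 07:52–17:28 = 9 h 36 min; less 45 min break → 8 h 51 min
Sat: 07:39–18:01 = 10 h 22 min; less 45 min break → 9 h 37 min
Sun: 07:10–14:45 = 7 h 35 min; less 45 min break → 6 h 50 min
Total worked: 38 h 19 min = 2299 min.
Regular 38 h 19 min = 2299 min at €17.75/h; overtime 0 h 0 min = 0 min at €35.50/h.
Pay = (2299 × €17.75 + 0 × €35.50) ÷ 60 = €680.12.

€680.12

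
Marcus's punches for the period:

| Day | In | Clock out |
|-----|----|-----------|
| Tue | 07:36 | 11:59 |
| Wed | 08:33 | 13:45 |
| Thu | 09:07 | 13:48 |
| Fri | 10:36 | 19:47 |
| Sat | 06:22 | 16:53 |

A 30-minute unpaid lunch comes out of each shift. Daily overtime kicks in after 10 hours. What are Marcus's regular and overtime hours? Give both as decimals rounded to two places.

Tue: 07:36–11:59 = 4 h 23 min; less 30 min break → 3 h 53 min
Wed: 08:33–13:45 = 5 h 12 min; less 30 min break → 4 h 42 min
Thu: 09:07–13:48 = 4 h 41 min; less 30 min break → 4 h 11 min
Fri: 10:36–19:47 = 9 h 11 min; less 30 min break → 8 h 41 min
Sat: 06:22–16:53 = 10 h 31 min; less 30 min break → 10 h 1 min
Tue reg 3 h 53 min / OT 0 h 0 min; Wed reg 4 h 42 min / OT 0 h 0 min; Thu reg 4 h 11 min / OT 0 h 0 min; Fri reg 8 h 41 min / OT 0 h 0 min; Sat reg 10 h 0 min / OT 0 h 1 min.
Totals: regular 31 h 27 min, overtime 0 h 1 min.

Regular 31.45 hours, overtime 0.02 hours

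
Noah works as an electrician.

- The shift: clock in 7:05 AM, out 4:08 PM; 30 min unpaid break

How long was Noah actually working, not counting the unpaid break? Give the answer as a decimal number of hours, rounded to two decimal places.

8.55 hours

The shift: 7:05 AM–4:08 PM = 9 h 3 min; less 30 min break → 8 h 33 min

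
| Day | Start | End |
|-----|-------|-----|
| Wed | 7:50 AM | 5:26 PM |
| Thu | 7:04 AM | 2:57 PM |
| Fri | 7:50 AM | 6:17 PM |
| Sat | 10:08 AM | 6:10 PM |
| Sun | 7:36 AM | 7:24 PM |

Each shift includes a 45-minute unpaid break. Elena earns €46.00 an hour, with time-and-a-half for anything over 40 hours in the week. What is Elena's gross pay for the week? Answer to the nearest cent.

€2117.15

Wed: 7:50 AM–5:26 PM = 9 h 36 min; less 45 min break → 8 h 51 min
Thu: 7:04 AM–2:57 PM = 7 h 53 min; less 45 min break → 7 h 8 min
Fri: 7:50 AM–6:17 PM = 10 h 27 min; less 45 min break → 9 h 42 min
Sat: 10:08 AM–6:10 PM = 8 h 2 min; less 45 min break → 7 h 17 min
Sun: 7:36 AM–7:24 PM = 11 h 48 min; less 45 min break → 11 h 3 min
Total worked: 44 h 1 min = 2641 min.
Regular 40 h 0 min = 2400 min at €46.00/h; overtime 4 h 1 min = 241 min at €69.00/h.
Pay = (2400 × €46.00 + 241 × €69.00) ÷ 60 = €2117.15.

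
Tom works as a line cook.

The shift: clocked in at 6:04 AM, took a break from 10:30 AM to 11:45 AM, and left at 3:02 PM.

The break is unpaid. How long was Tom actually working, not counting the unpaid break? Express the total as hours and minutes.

The shift: 6:04 AM–3:02 PM = 8 h 58 min; less 75 min break → 7 h 43 min

7 h 43 min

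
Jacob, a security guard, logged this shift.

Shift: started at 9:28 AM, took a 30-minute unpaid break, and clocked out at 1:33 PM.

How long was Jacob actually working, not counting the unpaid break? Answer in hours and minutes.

Shift: 9:28 AM–1:33 PM = 4 h 5 min; less 30 min break → 3 h 35 min

3 h 35 min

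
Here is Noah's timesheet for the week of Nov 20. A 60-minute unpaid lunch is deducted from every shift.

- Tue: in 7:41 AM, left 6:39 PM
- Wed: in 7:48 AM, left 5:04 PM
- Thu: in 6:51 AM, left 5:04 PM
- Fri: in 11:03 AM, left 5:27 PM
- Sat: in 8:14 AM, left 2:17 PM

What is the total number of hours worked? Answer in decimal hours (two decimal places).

37.90 hours

Tue: 7:41 AM–6:39 PM = 10 h 58 min; less 60 min break → 9 h 58 min
Wed: 7:48 AM–5:04 PM = 9 h 16 min; less 60 min break → 8 h 16 min
Thu: 6:51 AM–5:04 PM = 10 h 13 min; less 60 min break → 9 h 13 min
Fri: 11:03 AM–5:27 PM = 6 h 24 min; less 60 min break → 5 h 24 min
Sat: 8:14 AM–2:17 PM = 6 h 3 min; less 60 min break → 5 h 3 min
Total: 9 h 58 min + 8 h 16 min + 9 h 13 min + 5 h 24 min + 5 h 3 min = 37 h 54 min.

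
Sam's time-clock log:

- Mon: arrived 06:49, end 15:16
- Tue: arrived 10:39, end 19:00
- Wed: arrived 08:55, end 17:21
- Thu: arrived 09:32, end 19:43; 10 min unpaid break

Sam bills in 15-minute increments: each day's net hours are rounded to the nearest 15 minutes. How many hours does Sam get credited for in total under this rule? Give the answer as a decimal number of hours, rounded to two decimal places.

Mon: 06:49–15:16 = 8 h 27 min → rounds to 8 h 30 min
Tue: 10:39–19:00 = 8 h 21 min → rounds to 8 h 15 min
Wed: 08:55–17:21 = 8 h 26 min → rounds to 8 h 30 min
Thu: 09:32–19:43 = 10 h 11 min − 10 min = 10 h 1 min → rounds to 10 h 0 min
Total credited: 35 h 15 min.

35.25 hours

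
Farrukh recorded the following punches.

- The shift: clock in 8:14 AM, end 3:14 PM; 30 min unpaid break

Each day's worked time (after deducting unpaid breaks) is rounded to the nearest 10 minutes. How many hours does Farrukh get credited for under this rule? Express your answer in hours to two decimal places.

6.50 hours

The shift: 8:14 AM–3:14 PM = 7 h 0 min − 30 min = 6 h 30 min → rounds to 6 h 30 min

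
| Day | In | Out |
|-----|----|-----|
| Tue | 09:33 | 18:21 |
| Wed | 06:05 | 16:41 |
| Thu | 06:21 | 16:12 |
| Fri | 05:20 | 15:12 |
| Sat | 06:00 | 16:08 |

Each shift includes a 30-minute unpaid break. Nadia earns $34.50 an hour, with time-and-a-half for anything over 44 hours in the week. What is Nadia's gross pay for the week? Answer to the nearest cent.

Tue: 09:33–18:21 = 8 h 48 min; less 30 min break → 8 h 18 min
Wed: 06:05–16:41 = 10 h 36 min; less 30 min break → 10 h 6 min
Thu: 06:21–16:12 = 9 h 51 min; less 30 min break → 9 h 21 min
Fri: 05:20–15:12 = 9 h 52 min; less 30 min break → 9 h 22 min
Sat: 06:00–16:08 = 10 h 8 min; less 30 min break → 9 h 38 min
Total worked: 46 h 45 min = 2805 min.
Regular 44 h 0 min = 2640 min at $34.50/h; overtime 2 h 45 min = 165 min at $51.75/h.
Pay = (2640 × $34.50 + 165 × $51.75) ÷ 60 = $1660.31.

$1660.31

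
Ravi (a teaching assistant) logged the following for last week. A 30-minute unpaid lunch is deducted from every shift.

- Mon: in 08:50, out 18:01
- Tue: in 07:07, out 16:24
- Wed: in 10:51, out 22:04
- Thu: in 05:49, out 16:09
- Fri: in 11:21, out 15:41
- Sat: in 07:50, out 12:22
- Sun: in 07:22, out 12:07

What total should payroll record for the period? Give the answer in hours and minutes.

50 h 8 min

Mon: 08:50–18:01 = 9 h 11 min; less 30 min break → 8 h 41 min
Tue: 07:07–16:24 = 9 h 17 min; less 30 min break → 8 h 47 min
Wed: 10:51–22:04 = 11 h 13 min; less 30 min break → 10 h 43 min
Thu: 05:49–16:09 = 10 h 20 min; less 30 min break → 9 h 50 min
Fri: 11:21–15:41 = 4 h 20 min; less 30 min break → 3 h 50 min
Sat: 07:50–12:22 = 4 h 32 min; less 30 min break → 4 h 2 min
Sun: 07:22–12:07 = 4 h 45 min; less 30 min break → 4 h 15 min
Total: 8 h 41 min + 8 h 47 min + 10 h 43 min + 9 h 50 min + 3 h 50 min + 4 h 2 min + 4 h 15 min = 50 h 8 min.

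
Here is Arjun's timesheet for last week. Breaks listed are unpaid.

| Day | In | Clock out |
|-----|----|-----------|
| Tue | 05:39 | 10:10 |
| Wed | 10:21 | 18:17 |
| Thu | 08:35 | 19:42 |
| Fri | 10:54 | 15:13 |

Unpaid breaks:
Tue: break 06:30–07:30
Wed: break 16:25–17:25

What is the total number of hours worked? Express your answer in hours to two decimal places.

25.88 hours

Tue: 05:39–10:10 = 4 h 31 min; less 60 min break → 3 h 31 min
Wed: 10:21–18:17 = 7 h 56 min; less 60 min break → 6 h 56 min
Thu: 08:35–19:42 = 11 h 7 min
Fri: 10:54–15:13 = 4 h 19 min
Total: 3 h 31 min + 6 h 56 min + 11 h 7 min + 4 h 19 min = 25 h 53 min.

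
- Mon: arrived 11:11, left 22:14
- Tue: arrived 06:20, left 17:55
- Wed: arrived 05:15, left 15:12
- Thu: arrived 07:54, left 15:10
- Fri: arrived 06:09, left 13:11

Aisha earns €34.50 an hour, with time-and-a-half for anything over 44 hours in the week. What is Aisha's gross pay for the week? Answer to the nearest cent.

Mon: 11:11–22:14 = 11 h 3 min
Tue: 06:20–17:55 = 11 h 35 min
Wed: 05:15–15:12 = 9 h 57 min
Thu: 07:54–15:10 = 7 h 16 min
Fri: 06:09–13:11 = 7 h 2 min
Total worked: 46 h 53 min = 2813 min.
Regular 44 h 0 min = 2640 min at €34.50/h; overtime 2 h 53 min = 173 min at €51.75/h.
Pay = (2640 × €34.50 + 173 × €51.75) ÷ 60 = €1667.21.

€1667.21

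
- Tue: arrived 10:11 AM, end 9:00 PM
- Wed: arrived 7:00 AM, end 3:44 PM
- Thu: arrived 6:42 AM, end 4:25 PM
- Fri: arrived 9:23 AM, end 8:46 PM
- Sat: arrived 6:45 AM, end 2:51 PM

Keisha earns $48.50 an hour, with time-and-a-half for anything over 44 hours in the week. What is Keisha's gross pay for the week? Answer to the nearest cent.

Tue: 10:11 AM–9:00 PM = 10 h 49 min
Wed: 7:00 AM–3:44 PM = 8 h 44 min
Thu: 6:42 AM–4:25 PM = 9 h 43 min
Fri: 9:23 AM–8:46 PM = 11 h 23 min
Sat: 6:45 AM–2:51 PM = 8 h 6 min
Total worked: 48 h 45 min = 2925 min.
Regular 44 h 0 min = 2640 min at $48.50/h; overtime 4 h 45 min = 285 min at $72.75/h.
Pay = (2640 × $48.50 + 285 × $72.75) ÷ 60 = $2479.56.

$2479.56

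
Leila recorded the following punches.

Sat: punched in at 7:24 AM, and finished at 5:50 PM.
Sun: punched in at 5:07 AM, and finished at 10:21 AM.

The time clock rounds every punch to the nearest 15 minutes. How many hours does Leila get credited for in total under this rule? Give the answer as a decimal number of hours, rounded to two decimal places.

Sat: in 7:24 AM→7:30 AM, out 5:50 PM→5:45 PM; 10 h 15 min
Sun: in 5:07 AM→5:00 AM, out 10:21 AM→10:15 AM; 5 h 15 min
Total credited: 15 h 30 min.

15.50 hours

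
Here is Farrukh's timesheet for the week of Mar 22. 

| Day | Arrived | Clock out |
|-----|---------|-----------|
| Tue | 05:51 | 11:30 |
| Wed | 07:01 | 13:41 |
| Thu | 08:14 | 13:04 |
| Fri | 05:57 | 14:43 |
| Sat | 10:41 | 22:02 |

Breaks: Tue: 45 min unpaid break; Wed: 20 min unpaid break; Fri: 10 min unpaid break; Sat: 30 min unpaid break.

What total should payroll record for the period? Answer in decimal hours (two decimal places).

35.52 hours

Tue: 05:51–11:30 = 5 h 39 min; less 45 min break → 4 h 54 min
Wed: 07:01–13:41 = 6 h 40 min; less 20 min break → 6 h 20 min
Thu: 08:14–13:04 = 4 h 50 min
Fri: 05:57–14:43 = 8 h 46 min; less 10 min break → 8 h 36 min
Sat: 10:41–22:02 = 11 h 21 min; less 30 min break → 10 h 51 min
Total: 4 h 54 min + 6 h 20 min + 4 h 50 min + 8 h 36 min + 10 h 51 min = 35 h 31 min.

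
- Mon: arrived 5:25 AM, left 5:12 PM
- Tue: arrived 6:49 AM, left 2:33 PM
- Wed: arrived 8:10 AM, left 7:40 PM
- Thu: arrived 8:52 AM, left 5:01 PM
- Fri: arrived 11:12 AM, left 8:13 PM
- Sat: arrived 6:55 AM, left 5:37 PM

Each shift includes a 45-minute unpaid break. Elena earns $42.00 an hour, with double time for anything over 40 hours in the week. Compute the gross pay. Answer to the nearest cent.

Mon: 5:25 AM–5:12 PM = 11 h 47 min; less 45 min break → 11 h 2 min
Tue: 6:49 AM–2:33 PM = 7 h 44 min; less 45 min break → 6 h 59 min
Wed: 8:10 AM–7:40 PM = 11 h 30 min; less 45 min break → 10 h 45 min
Thu: 8:52 AM–5:01 PM = 8 h 9 min; less 45 min break → 7 h 24 min
Fri: 11:12 AM–8:13 PM = 9 h 1 min; less 45 min break → 8 h 16 min
Sat: 6:55 AM–5:37 PM = 10 h 42 min; less 45 min break → 9 h 57 min
Total worked: 54 h 23 min = 3263 min.
Regular 40 h 0 min = 2400 min at $42.00/h; overtime 14 h 23 min = 863 min at $84.00/h.
Pay = (2400 × $42.00 + 863 × $84.00) ÷ 60 = $2888.20.

$2888.20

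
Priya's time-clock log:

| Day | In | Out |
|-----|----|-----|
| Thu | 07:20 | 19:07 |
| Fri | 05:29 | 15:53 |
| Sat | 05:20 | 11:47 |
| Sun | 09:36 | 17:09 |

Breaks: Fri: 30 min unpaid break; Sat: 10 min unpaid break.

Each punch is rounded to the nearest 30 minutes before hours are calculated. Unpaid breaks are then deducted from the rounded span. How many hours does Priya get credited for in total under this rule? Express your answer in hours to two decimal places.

35.33 hours

Thu: in 07:20→07:30, out 19:07→19:00; 11 h 30 min
Fri: in 05:29→05:30, out 15:53→16:00; 10 h 30 min − 30 min = 10 h 0 min
Sat: in 05:20→05:30, out 11:47→12:00; 6 h 30 min − 10 min = 6 h 20 min
Sun: in 09:36→09:30, out 17:09→17:00; 7 h 30 min
Total credited: 35 h 20 min.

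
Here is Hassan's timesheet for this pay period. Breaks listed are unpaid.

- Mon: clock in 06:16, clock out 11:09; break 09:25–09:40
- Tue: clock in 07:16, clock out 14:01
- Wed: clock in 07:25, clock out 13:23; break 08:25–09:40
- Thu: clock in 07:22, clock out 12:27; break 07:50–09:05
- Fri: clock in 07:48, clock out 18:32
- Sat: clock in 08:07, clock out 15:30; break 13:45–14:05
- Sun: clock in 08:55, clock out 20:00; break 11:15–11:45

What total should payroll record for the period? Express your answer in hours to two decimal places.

Mon: 06:16–11:09 = 4 h 53 min; less 15 min break → 4 h 38 min
Tue: 07:16–14:01 = 6 h 45 min
Wed: 07:25–13:23 = 5 h 58 min; less 75 min break → 4 h 43 min
Thu: 07:22–12:27 = 5 h 5 min; less 75 min break → 3 h 50 min
Fri: 07:48–18:32 = 10 h 44 min
Sat: 08:07–15:30 = 7 h 23 min; less 20 min break → 7 h 3 min
Sun: 08:55–20:00 = 11 h 5 min; less 30 min break → 10 h 35 min
Total: 4 h 38 min + 6 h 45 min + 4 h 43 min + 3 h 50 min + 10 h 44 min + 7 h 3 min + 10 h 35 min = 48 h 18 min.

48.30 hours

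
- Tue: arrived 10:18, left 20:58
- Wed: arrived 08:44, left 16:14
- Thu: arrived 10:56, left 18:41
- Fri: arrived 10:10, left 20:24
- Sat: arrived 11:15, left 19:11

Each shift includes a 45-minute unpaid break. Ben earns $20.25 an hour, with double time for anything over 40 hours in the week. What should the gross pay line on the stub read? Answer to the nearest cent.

$823.50

Tue: 10:18–20:58 = 10 h 40 min; less 45 min break → 9 h 55 min
Wed: 08:44–16:14 = 7 h 30 min; less 45 min break → 6 h 45 min
Thu: 10:56–18:41 = 7 h 45 min; less 45 min break → 7 h 0 min
Fri: 10:10–20:24 = 10 h 14 min; less 45 min break → 9 h 29 min
Sat: 11:15–19:11 = 7 h 56 min; less 45 min break → 7 h 11 min
Total worked: 40 h 20 min = 2420 min.
Regular 40 h 0 min = 2400 min at $20.25/h; overtime 0 h 20 min = 20 min at $40.50/h.
Pay = (2400 × $20.25 + 20 × $40.50) ÷ 60 = $823.50.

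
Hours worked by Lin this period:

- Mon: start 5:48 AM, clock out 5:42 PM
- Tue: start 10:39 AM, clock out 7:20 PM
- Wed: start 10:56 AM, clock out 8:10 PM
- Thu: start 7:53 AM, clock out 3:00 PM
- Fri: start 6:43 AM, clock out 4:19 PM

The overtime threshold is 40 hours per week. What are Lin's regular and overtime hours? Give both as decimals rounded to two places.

Mon: 5:48 AM–5:42 PM = 11 h 54 min
Tue: 10:39 AM–7:20 PM = 8 h 41 min
Wed: 10:56 AM–8:10 PM = 9 h 14 min
Thu: 7:53 AM–3:00 PM = 7 h 7 min
Fri: 6:43 AM–4:19 PM = 9 h 36 min
Total worked: 46 h 32 min = 46.53 h.
Threshold 40 h → overtime 6 h 32 min, regular 40 h 0 min.

Regular 40.00 hours, overtime 6.53 hours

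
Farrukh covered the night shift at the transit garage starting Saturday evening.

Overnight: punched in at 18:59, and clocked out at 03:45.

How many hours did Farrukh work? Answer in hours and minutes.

Overnight: 18:59 → midnight = 5 h 1 min; midnight → 03:45 = 3 h 45 min; span 8 h 46 min

8 h 46 min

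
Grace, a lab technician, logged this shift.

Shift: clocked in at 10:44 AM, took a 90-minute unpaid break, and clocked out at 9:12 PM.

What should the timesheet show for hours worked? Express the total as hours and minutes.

8 h 58 min

Shift: 10:44 AM–9:12 PM = 10 h 28 min; less 90 min break → 8 h 58 min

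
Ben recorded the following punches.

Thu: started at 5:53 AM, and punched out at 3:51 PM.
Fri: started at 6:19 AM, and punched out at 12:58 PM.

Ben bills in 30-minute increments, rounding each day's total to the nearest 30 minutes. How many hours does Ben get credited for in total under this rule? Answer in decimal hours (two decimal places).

Thu: 5:53 AM–3:51 PM = 9 h 58 min → rounds to 10 h 0 min
Fri: 6:19 AM–12:58 PM = 6 h 39 min → rounds to 6 h 30 min
Total credited: 16 h 30 min.

16.50 hours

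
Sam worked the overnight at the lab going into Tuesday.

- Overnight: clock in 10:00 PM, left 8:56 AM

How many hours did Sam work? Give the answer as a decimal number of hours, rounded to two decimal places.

10.93 hours

Overnight: 10:00 PM → midnight = 2 h 0 min; midnight → 8:56 AM = 8 h 56 min; span 10 h 56 min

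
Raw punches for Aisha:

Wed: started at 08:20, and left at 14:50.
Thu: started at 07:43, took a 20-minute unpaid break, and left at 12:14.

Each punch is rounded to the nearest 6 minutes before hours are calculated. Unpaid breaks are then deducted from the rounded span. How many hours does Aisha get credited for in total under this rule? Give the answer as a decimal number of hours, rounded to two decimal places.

Wed: in 08:20→08:18, out 14:50→14:48; 6 h 30 min
Thu: in 07:43→07:42, out 12:14→12:12; 4 h 30 min − 20 min = 4 h 10 min
Total credited: 10 h 40 min.

10.67 hours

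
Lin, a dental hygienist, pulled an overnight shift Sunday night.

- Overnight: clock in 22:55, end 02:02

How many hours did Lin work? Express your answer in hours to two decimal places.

3.12 hours

Overnight: 22:55 → midnight = 1 h 5 min; midnight → 02:02 = 2 h 2 min; span 3 h 7 min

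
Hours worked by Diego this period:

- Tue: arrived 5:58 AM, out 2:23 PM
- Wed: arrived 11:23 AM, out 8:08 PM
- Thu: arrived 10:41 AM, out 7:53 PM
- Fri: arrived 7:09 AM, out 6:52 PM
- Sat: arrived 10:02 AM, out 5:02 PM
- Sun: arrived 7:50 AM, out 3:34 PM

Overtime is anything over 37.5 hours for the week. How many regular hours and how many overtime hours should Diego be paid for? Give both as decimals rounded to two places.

Regular 37.50 hours, overtime 15.32 hours

Tue: 5:58 AM–2:23 PM = 8 h 25 min
Wed: 11:23 AM–8:08 PM = 8 h 45 min
Thu: 10:41 AM–7:53 PM = 9 h 12 min
Fri: 7:09 AM–6:52 PM = 11 h 43 min
Sat: 10:02 AM–5:02 PM = 7 h 0 min
Sun: 7:50 AM–3:34 PM = 7 h 44 min
Total worked: 52 h 49 min = 52.82 h.
Threshold 37.5 h → overtime 15 h 19 min, regular 37 h 30 min.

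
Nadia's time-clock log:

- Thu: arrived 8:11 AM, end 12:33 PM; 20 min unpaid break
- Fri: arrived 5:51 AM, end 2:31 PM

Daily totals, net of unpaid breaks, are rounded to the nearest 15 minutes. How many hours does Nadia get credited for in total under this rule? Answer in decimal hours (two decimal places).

Thu: 8:11 AM–12:33 PM = 4 h 22 min − 20 min = 4 h 2 min → rounds to 4 h 0 min
Fri: 5:51 AM–2:31 PM = 8 h 40 min → rounds to 8 h 45 min
Total credited: 12 h 45 min.

12.75 hours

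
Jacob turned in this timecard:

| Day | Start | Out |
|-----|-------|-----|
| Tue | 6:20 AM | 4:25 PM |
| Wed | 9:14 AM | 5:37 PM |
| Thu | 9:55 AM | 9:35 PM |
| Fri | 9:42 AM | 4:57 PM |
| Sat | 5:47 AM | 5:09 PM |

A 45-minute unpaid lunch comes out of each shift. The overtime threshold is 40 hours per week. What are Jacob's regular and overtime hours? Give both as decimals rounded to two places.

Regular 40.00 hours, overtime 5.00 hours

Tue: 6:20 AM–4:25 PM = 10 h 5 min; less 45 min break → 9 h 20 min
Wed: 9:14 AM–5:37 PM = 8 h 23 min; less 45 min break → 7 h 38 min
Thu: 9:55 AM–9:35 PM = 11 h 40 min; less 45 min break → 10 h 55 min
Fri: 9:42 AM–4:57 PM = 7 h 15 min; less 45 min break → 6 h 30 min
Sat: 5:47 AM–5:09 PM = 11 h 22 min; less 45 min break → 10 h 37 min
Total worked: 45 h 0 min = 45.00 h.
Threshold 40 h → overtime 5 h 0 min, regular 40 h 0 min.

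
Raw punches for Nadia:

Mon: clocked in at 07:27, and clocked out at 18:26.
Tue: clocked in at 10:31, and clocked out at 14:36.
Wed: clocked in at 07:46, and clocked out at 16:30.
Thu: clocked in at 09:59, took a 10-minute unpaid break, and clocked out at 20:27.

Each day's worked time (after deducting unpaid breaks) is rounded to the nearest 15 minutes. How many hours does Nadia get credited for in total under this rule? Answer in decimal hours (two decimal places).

34.00 hours

Mon: 07:27–18:26 = 10 h 59 min → rounds to 11 h 0 min
Tue: 10:31–14:36 = 4 h 5 min → rounds to 4 h 0 min
Wed: 07:46–16:30 = 8 h 44 min → rounds to 8 h 45 min
Thu: 09:59–20:27 = 10 h 28 min − 10 min = 10 h 18 min → rounds to 10 h 15 min
Total credited: 34 h 0 min.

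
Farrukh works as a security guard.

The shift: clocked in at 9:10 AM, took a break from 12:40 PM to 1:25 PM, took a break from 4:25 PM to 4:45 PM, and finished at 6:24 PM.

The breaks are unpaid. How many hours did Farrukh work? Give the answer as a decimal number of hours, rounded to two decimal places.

The shift: 9:10 AM–6:24 PM = 9 h 14 min; less 65 min break → 8 h 9 min

8.15 hours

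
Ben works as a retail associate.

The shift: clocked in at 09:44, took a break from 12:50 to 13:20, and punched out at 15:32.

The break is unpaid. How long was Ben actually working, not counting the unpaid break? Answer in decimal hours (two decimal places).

The shift: 09:44–15:32 = 5 h 48 min; less 30 min break → 5 h 18 min

5.30 hours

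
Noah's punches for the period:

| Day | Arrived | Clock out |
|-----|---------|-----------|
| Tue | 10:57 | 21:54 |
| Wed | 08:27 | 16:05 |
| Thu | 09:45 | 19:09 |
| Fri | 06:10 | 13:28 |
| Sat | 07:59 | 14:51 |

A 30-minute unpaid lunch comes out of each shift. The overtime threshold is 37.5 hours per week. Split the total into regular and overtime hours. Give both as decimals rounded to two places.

Tue: 10:57–21:54 = 10 h 57 min; less 30 min break → 10 h 27 min
Wed: 08:27–16:05 = 7 h 38 min; less 30 min break → 7 h 8 min
Thu: 09:45–19:09 = 9 h 24 min; less 30 min break → 8 h 54 min
Fri: 06:10–13:28 = 7 h 18 min; less 30 min break → 6 h 48 min
Sat: 07:59–14:51 = 6 h 52 min; less 30 min break → 6 h 22 min
Total worked: 39 h 39 min = 39.65 h.
Threshold 37.5 h → overtime 2 h 9 min, regular 37 h 30 min.

Regular 37.50 hours, overtime 2.15 hours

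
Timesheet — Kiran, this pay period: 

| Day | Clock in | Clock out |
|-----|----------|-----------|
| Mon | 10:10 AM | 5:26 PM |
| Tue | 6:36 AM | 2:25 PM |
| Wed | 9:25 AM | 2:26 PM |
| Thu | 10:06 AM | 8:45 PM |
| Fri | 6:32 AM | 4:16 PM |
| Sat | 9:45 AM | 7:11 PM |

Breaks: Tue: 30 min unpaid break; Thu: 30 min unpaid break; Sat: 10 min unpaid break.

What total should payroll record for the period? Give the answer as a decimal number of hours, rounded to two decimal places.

Mon: 10:10 AM–5:26 PM = 7 h 16 min
Tue: 6:36 AM–2:25 PM = 7 h 49 min; less 30 min break → 7 h 19 min
Wed: 9:25 AM–2:26 PM = 5 h 1 min
Thu: 10:06 AM–8:45 PM = 10 h 39 min; less 30 min break → 10 h 9 min
Fri: 6:32 AM–4:16 PM = 9 h 44 min
Sat: 9:45 AM–7:11 PM = 9 h 26 min; less 10 min break → 9 h 16 min
Total: 7 h 16 min + 7 h 19 min + 5 h 1 min + 10 h 9 min + 9 h 44 min + 9 h 16 min = 48 h 45 min.

48.75 hours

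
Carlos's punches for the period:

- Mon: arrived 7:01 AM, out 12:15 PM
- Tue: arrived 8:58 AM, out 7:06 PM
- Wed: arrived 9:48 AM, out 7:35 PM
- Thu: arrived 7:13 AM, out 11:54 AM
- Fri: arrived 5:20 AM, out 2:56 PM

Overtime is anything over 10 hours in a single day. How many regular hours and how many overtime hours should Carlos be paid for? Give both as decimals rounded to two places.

Regular 39.30 hours, overtime 0.13 hours

Mon: 7:01 AM–12:15 PM = 5 h 14 min
Tue: 8:58 AM–7:06 PM = 10 h 8 min
Wed: 9:48 AM–7:35 PM = 9 h 47 min
Thu: 7:13 AM–11:54 AM = 4 h 41 min
Fri: 5:20 AM–2:56 PM = 9 h 36 min
Mon reg 5 h 14 min / OT 0 h 0 min; Tue reg 10 h 0 min / OT 0 h 8 min; Wed reg 9 h 47 min / OT 0 h 0 min; Thu reg 4 h 41 min / OT 0 h 0 min; Fri reg 9 h 36 min / OT 0 h 0 min.
Totals: regular 39 h 18 min, overtime 0 h 8 min.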